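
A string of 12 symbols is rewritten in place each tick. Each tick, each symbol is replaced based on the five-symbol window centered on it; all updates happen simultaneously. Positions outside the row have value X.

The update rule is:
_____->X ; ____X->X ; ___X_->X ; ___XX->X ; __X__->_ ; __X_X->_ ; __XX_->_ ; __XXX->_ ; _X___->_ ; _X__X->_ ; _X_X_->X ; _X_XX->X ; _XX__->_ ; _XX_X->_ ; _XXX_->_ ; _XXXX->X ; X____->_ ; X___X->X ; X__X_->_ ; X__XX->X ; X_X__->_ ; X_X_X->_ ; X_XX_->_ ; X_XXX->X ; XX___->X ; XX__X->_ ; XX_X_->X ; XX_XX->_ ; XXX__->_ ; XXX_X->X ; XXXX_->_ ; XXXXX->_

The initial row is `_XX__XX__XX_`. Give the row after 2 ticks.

X_XX__XX__XX

____X___X___
X_XX__XX__XX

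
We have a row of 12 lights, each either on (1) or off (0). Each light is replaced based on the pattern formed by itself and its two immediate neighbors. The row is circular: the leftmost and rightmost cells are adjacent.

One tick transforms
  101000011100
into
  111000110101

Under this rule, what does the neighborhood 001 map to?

1

At position 6 the neighborhood is 001; the next row has 1 there.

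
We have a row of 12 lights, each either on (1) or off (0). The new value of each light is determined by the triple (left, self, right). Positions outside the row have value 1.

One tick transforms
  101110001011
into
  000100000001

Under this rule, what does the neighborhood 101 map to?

0

At position 1 the neighborhood is 101; the next row has 0 there.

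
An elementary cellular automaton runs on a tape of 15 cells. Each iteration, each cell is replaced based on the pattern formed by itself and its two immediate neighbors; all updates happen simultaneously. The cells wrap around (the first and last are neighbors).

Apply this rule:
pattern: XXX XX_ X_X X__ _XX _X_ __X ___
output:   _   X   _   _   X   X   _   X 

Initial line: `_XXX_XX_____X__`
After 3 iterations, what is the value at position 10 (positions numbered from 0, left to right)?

X

iteration 1: _X_X_XX_XXX_X_X
iteration 2: _X_X_XX_X_X_X_X
iteration 3: _X_X_XX_X_X_X_X
position 10 holds X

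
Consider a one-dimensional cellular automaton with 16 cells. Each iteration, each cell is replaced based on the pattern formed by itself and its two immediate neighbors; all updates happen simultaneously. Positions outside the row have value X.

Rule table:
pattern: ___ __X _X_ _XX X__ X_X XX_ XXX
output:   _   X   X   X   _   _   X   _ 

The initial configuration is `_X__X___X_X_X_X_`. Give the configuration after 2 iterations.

_X_XX_XXX_X_X_X_

_X_XX__XX_X_X_X_
_X_XX_XXX_X_X_X_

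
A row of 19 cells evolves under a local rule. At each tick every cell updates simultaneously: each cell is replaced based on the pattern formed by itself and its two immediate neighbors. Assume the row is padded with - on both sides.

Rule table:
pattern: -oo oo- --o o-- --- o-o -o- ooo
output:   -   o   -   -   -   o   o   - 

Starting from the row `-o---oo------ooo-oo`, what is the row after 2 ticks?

-o----o---------ooo

tick 1: -o----o--------oo-o
tick 2: -o----o---------ooo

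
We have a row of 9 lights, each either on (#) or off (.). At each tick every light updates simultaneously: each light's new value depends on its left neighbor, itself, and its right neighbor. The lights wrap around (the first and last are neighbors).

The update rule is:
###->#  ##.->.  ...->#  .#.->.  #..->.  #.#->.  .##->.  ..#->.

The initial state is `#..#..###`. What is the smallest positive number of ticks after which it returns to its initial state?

.......##
.#####...
..###..##
...#.....
##...####
#..#..###

6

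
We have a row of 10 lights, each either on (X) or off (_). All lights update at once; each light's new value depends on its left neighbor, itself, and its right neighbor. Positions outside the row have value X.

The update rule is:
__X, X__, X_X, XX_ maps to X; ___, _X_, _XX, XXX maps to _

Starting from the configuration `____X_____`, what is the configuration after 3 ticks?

tick 1: X__X_X___X
tick 2: XXX_X_X_X_
tick 3: __XX_X_X_X

__XX_X_X_X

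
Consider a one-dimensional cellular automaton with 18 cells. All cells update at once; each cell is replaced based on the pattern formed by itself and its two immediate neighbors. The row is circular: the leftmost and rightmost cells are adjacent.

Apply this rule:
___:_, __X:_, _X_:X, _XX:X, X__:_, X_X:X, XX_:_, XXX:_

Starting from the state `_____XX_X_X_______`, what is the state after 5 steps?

_____X____________

step 1: _____X_XXXX_______
step 2: _____XXX__________
step 3: _____X____________
step 4: _____X____________  (fixed point — unchanged through step 5)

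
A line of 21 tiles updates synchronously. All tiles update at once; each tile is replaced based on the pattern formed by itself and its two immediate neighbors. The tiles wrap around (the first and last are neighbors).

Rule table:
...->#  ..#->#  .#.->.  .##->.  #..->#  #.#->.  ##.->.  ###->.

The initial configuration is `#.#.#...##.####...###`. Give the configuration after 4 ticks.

#####...#######...###

.....###.......###...
#####...#######...###
.....###.......###...  (repeats tick 1; period 2)
tick 4: #####...#######...###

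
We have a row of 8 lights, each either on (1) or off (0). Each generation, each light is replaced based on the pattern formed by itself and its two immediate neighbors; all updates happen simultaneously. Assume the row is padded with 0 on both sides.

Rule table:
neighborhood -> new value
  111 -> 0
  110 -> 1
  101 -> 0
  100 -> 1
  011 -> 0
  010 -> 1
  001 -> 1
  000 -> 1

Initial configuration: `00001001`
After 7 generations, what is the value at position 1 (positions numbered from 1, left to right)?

11111111
00000001
11111111  (repeats generation 1; period 2)
generation 7: 11111111
position 1 holds 1

1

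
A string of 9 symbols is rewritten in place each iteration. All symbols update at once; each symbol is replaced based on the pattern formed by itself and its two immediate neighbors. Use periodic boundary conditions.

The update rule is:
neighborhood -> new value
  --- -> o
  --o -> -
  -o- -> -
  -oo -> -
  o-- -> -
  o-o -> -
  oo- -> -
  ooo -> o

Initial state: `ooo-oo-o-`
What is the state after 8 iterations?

---oooooo

-o-------
---oooooo
-o--oooo-
-----oo--
oooo----o
ooo--oo--
-o-------  (repeats iteration 1; period 6)
iteration 8: ---oooooo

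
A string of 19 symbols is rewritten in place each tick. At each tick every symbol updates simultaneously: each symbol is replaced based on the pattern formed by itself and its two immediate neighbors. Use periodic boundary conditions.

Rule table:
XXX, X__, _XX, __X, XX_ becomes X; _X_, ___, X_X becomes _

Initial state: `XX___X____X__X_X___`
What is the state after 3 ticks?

XXXX__XXXXXXXX__XXX

XXX_X_X__X_XX___X_X
XXX____XX__XXX_X__X
XXXX__XXXXXXXX__XXX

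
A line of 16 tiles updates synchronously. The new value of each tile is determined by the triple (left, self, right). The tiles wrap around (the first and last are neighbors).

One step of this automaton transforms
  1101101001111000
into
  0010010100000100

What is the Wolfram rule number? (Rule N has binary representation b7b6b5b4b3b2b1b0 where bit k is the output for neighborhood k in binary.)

48

position 10: 111 → 0  (bit 7 = 0)
position 1: 110 → 0  (bit 6 = 0)
position 2: 101 → 1  (bit 5 = 1)
position 7: 100 → 1  (bit 4 = 1)
position 0: 011 → 0  (bit 3 = 0)
position 6: 010 → 0  (bit 2 = 0)
position 8: 001 → 0  (bit 1 = 0)
position 14: 000 → 0  (bit 0 = 0)
bits b7..b0 = 00110000 = 48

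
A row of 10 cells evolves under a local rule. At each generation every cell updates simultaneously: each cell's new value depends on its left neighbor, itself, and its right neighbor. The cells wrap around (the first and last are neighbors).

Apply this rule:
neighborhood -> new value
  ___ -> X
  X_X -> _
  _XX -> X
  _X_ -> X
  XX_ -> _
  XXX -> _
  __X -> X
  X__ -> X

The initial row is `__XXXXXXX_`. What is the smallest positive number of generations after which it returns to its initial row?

20

generation 1: XXX______X
generation 2: ___XXXXXXX
generation 3: XXXX______
generation 4: X___XXXXXX
generation 5: _XXXX_____
generation 6: XX___XXXXX
generation 7: __XXXX____
generation 8: XXX___XXXX
generation 9: ___XXXX___
generation 10: XXXX___XXX
generation 11: ____XXXX__
generation 12: XXXXX___XX
generation 13: _____XXXX_
generation 14: XXXXXX___X
generation 15: ______XXXX
generation 16: XXXXXXX___
generation 17: X______XXX
generation 18: _XXXXXXX__
generation 19: XX______XX
generation 20: __XXXXXXX_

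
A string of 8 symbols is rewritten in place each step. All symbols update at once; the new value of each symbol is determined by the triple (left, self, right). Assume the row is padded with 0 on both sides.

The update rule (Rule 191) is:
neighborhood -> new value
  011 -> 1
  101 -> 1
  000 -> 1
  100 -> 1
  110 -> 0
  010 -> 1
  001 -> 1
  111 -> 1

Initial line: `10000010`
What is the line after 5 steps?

11110110

11111111
11111110
11111101
11111011
11110110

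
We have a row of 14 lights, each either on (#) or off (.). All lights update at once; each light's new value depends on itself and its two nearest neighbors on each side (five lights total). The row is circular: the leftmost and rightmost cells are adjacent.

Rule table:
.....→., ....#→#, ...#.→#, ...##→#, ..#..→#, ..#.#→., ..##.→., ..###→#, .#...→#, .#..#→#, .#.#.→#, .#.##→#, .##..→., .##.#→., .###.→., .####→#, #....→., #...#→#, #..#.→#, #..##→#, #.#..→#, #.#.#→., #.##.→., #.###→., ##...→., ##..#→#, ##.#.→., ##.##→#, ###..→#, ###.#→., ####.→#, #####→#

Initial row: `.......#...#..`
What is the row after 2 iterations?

...##########.

.....########.
...##########.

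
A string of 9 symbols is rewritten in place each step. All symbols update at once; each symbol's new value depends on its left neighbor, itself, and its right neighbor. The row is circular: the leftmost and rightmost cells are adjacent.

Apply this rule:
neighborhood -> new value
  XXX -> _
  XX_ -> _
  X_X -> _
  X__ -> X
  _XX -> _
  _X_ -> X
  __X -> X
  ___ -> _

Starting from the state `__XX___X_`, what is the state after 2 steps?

_X__X_XXX
_XXXX____

_XXXX____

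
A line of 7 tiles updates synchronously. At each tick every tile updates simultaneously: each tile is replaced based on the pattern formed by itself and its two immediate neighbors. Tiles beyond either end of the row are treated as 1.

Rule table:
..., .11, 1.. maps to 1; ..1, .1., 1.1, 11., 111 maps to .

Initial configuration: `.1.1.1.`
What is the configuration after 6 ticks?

tick 1: .......
tick 2: 111111.
tick 3: .......  (repeats tick 1; period 2)
tick 6: 111111.

111111.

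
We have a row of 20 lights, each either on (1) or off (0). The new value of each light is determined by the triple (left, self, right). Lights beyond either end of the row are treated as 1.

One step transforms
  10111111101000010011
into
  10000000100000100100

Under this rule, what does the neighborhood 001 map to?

1

At position 14 the neighborhood is 001; the next row has 1 there.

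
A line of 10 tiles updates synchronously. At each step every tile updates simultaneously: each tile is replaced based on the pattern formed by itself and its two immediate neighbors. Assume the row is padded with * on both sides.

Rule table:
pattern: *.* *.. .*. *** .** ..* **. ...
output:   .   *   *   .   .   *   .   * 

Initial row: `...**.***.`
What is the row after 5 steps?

step 1: ***.......
step 2: ...*******
step 3: ***.......  (repeats step 1; period 2)
step 5: ***.......

***.......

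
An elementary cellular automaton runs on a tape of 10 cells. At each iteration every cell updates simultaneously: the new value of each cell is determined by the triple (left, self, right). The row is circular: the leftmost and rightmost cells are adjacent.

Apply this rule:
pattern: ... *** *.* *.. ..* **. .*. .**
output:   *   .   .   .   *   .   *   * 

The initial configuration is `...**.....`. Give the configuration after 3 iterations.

******..**

****..****
.....**...
******..**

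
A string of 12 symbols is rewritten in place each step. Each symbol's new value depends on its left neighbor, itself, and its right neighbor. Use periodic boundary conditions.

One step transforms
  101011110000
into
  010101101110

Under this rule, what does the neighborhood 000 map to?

1

At position 9 the neighborhood is 000; the next row has 1 there.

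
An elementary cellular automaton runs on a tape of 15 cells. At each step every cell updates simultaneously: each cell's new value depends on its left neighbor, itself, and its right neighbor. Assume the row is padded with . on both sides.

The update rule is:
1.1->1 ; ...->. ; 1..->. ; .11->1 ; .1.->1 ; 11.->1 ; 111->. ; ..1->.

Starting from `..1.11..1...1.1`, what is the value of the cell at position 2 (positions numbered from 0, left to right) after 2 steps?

..1111..1...111
..1..1..1...1.1
position 2 holds 1

1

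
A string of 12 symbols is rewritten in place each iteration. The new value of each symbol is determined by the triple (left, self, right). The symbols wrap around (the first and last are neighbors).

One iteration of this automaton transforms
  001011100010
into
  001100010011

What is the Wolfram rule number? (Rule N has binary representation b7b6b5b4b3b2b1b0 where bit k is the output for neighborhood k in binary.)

position 5: 111 → 0  (bit 7 = 0)
position 6: 110 → 0  (bit 6 = 0)
position 3: 101 → 1  (bit 5 = 1)
position 7: 100 → 1  (bit 4 = 1)
position 4: 011 → 0  (bit 3 = 0)
position 2: 010 → 1  (bit 2 = 1)
position 1: 001 → 0  (bit 1 = 0)
position 0: 000 → 0  (bit 0 = 0)
bits b7..b0 = 00110100 = 52

52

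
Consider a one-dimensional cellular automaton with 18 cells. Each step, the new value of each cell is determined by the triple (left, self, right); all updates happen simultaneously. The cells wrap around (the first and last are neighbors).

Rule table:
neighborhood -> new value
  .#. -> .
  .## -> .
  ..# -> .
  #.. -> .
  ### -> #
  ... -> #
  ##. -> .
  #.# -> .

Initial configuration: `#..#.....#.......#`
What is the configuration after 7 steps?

.....###...#####..
####..#..#..###..#
###..........#....
.#..########...##.
.....######..#....
####..####.....###
###....##..###..##

###....##..###..##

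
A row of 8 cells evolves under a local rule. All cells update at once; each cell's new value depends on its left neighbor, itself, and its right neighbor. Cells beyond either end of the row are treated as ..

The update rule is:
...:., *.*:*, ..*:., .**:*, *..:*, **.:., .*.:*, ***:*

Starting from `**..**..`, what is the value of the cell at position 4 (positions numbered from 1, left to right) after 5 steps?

*

*.*.*.*.
********
*******.
******.*
*****.**
position 4 holds *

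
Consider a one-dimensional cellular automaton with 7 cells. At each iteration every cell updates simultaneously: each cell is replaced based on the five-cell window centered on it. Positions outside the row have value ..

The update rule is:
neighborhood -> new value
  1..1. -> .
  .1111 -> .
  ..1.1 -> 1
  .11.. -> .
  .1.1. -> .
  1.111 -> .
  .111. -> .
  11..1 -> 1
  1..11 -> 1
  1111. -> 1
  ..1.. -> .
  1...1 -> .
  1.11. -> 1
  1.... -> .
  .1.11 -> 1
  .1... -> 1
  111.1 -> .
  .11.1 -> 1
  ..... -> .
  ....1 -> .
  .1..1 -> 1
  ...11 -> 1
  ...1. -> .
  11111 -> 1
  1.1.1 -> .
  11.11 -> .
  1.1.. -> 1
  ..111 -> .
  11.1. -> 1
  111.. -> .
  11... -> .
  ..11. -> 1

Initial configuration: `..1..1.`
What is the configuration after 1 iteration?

...1..1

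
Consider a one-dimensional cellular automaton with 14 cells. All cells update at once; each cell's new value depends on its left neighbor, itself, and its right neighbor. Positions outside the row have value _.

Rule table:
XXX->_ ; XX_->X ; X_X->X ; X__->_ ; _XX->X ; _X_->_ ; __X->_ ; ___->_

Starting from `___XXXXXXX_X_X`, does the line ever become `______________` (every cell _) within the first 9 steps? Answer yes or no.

yes

___X_____XX_X_
_________XXX__
_________X_X__
__________X___
______________
all cells are _ at step 5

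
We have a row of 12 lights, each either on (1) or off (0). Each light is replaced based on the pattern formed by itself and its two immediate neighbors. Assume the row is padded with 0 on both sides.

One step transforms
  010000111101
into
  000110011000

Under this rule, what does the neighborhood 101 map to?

At position 10 the neighborhood is 101; the next row has 0 there.

0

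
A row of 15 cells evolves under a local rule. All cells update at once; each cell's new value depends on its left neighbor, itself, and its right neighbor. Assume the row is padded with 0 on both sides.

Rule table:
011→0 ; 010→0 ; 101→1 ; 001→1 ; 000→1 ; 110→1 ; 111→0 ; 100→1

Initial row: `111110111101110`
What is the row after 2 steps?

111101111011101

000011000110011
111101111011101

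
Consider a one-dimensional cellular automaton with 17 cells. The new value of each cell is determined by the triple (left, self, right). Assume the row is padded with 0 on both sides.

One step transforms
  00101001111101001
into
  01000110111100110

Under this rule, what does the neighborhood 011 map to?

0

At position 7 the neighborhood is 011; the next row has 0 there.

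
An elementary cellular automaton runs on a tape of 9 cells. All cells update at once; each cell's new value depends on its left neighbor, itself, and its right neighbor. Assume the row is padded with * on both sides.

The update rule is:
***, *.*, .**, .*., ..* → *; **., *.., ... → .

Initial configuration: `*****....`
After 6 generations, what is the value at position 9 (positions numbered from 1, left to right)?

****....*
***....**
**....***
*....****
....*****
...******
position 9 holds *

*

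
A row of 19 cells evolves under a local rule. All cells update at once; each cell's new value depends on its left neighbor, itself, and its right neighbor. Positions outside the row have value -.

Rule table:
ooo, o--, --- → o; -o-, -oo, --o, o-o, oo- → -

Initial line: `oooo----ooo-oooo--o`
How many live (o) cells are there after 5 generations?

generation 1: -oo-ooo--o---oo-o--
generation 2: -----o-o--oo-----oo
generation 3: oooo----o---oooo---
generation 4: -oo-ooo--oo--oo-ooo
generation 5: -----o-o---o-----o-
count of o: 4

4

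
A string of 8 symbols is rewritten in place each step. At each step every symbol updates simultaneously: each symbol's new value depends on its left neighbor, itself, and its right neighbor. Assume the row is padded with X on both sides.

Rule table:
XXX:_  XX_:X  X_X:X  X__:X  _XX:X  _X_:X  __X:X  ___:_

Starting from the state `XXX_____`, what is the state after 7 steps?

__XX___X
XXXXX_XX
____XXX_
X__XX_XX
XXXXXXX_
______XX
X____XX_

X____XX_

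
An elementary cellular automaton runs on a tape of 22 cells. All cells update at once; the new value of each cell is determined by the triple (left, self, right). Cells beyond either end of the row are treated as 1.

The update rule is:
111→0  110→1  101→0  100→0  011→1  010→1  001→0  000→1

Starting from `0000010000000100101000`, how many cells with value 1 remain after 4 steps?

10

0111010111110100101010
0101010100010100101010
0101010101010100101010
0101010101010100101010
count of 1: 10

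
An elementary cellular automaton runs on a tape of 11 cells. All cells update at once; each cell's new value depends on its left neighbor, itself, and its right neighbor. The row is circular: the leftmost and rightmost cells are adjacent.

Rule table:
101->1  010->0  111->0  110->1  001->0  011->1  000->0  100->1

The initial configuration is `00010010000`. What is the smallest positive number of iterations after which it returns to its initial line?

00001001000
00000100100
00000010010
00000001001
10000000100
01000000010
00100000001
10010000000
01001000000
00100100000
00010010000

11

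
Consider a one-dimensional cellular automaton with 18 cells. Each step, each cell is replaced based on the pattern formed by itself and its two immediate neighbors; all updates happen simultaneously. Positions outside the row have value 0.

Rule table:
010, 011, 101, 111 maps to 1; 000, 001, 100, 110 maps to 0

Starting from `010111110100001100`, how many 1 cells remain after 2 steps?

8

011111101100001000
011111011000001000
count of 1: 8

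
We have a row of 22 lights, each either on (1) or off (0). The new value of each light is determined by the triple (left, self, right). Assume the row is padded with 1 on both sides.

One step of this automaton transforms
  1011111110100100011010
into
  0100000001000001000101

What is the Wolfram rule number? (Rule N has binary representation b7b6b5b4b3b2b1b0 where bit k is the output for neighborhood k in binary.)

position 3: 111 → 0  (bit 7 = 0)
position 0: 110 → 0  (bit 6 = 0)
position 1: 101 → 1  (bit 5 = 1)
position 11: 100 → 0  (bit 4 = 0)
position 2: 011 → 0  (bit 3 = 0)
position 10: 010 → 0  (bit 2 = 0)
position 12: 001 → 0  (bit 1 = 0)
position 15: 000 → 1  (bit 0 = 1)
bits b7..b0 = 00100001 = 33

33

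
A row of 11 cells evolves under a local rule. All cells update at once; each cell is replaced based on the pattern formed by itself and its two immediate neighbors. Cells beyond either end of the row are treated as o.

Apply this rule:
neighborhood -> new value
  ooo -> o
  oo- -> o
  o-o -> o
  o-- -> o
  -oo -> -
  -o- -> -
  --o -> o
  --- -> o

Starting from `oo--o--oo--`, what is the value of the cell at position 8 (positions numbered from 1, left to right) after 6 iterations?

o

oooo-oo-ooo
ooooo-oo-oo
oooooo-oo-o
ooooooo-oo-
oooooooo-oo
ooooooooo-o
position 8 holds o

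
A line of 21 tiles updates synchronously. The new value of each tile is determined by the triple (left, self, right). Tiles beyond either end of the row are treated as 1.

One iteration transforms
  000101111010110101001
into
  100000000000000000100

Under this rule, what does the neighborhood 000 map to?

At position 1 the neighborhood is 000; the next row has 0 there.

0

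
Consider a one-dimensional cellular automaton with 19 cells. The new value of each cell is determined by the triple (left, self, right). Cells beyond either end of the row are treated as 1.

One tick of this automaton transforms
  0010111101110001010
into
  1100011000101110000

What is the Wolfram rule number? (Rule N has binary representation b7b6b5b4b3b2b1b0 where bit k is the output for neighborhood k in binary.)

147

position 5: 111 → 1  (bit 7 = 1)
position 7: 110 → 0  (bit 6 = 0)
position 3: 101 → 0  (bit 5 = 0)
position 0: 100 → 1  (bit 4 = 1)
position 4: 011 → 0  (bit 3 = 0)
position 2: 010 → 0  (bit 2 = 0)
position 1: 001 → 1  (bit 1 = 1)
position 13: 000 → 1  (bit 0 = 1)
bits b7..b0 = 10010011 = 147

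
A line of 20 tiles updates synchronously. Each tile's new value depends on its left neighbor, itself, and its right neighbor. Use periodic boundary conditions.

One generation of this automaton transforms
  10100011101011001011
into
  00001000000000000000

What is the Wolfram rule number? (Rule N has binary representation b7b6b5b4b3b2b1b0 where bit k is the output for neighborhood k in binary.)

1

position 7: 111 → 0  (bit 7 = 0)
position 0: 110 → 0  (bit 6 = 0)
position 1: 101 → 0  (bit 5 = 0)
position 3: 100 → 0  (bit 4 = 0)
position 6: 011 → 0  (bit 3 = 0)
position 2: 010 → 0  (bit 2 = 0)
position 5: 001 → 0  (bit 1 = 0)
position 4: 000 → 1  (bit 0 = 1)
bits b7..b0 = 00000001 = 1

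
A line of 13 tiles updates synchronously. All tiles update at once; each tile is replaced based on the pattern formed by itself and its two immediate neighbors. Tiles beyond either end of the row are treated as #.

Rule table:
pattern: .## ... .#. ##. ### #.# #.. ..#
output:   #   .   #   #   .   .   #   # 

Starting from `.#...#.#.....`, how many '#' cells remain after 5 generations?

.##.##.##...#
.##.##.###.##
.##.##.#.#.#.
.##.##.#.#.#.  (fixed point — unchanged through generation 5)
count of #: 7

7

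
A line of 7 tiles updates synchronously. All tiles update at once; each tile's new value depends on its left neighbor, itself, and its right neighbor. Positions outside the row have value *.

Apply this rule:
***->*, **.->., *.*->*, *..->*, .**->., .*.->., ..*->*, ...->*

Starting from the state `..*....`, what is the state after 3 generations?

.*.*.**

**.****
*.*.***
.*.*.**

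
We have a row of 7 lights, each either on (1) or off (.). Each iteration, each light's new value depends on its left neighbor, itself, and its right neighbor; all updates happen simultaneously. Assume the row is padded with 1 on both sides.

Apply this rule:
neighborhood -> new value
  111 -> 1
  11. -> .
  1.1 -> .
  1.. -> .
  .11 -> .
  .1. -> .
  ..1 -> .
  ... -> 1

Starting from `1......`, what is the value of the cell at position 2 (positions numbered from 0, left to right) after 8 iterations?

1

..1111.
...11..
.1.....
...111.
.1..1..
.......
.11111.
..111..
position 2 holds 1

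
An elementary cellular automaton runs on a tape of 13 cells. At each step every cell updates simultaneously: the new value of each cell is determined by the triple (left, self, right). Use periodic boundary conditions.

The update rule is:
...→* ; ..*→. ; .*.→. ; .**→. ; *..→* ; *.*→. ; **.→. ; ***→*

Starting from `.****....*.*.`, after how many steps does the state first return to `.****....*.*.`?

..**.***....*
*.....*.***..
.****....*.*.

3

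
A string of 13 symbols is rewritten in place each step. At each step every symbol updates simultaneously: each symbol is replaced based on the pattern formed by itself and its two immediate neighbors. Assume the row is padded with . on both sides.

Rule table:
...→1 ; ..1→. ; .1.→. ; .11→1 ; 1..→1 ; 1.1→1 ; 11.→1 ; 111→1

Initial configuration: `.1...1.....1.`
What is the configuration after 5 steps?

.111111111111

step 1: ..11..1111..1
step 2: 1.111.11111..
step 3: .111111111111
step 4: .111111111111  (fixed point — unchanged through step 5)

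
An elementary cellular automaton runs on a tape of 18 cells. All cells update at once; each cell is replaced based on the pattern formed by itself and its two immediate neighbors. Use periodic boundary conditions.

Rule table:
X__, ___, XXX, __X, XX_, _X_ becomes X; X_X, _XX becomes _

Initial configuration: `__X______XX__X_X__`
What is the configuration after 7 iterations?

iteration 1: XXXXXXXXX_XXXX_XXX
iteration 2: XXXXXXXXX__XXX__XX
iteration 3: XXXXXXXXXXX_XXXX_X
iteration 4: XXXXXXXXXXX__XXX__
iteration 5: _XXXXXXXXXXXX_XXXX
iteration 6: __XXXXXXXXXXX__XXX
iteration 7: XX_XXXXXXXXXXXX_XX

XX_XXXXXXXXXXXX_XX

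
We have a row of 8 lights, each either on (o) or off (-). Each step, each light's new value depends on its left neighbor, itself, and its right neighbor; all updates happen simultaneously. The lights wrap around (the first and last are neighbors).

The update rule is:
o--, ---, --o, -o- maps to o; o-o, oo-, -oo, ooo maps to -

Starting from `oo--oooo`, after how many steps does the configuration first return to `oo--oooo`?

2

step 1: --oo----
step 2: oo--oooo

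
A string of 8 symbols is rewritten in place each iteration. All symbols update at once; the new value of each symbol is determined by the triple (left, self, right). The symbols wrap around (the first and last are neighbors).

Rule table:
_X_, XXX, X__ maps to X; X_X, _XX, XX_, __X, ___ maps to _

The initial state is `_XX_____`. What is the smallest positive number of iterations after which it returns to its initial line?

___X____
___XX___
_____X__
_____XX_
_______X
X______X
_X______
_XX_____

8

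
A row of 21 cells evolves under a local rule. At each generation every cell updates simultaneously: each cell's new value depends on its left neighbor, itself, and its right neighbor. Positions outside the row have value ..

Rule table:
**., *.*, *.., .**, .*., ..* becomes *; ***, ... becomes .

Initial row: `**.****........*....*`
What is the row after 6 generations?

generation 1: ****..**......***..**
generation 2: *..******....**.*****
generation 3: ****....**..*****...*
generation 4: *..**..******...**.**
generation 5: ********....**.******
generation 6: *......**..*****....*

*......**..*****....*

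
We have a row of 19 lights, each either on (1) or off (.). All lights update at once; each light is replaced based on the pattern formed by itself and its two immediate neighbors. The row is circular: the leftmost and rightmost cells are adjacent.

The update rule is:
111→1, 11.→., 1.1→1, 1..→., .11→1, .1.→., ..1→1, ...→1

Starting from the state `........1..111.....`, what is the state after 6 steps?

111..111..111111111

11111111..111..1111
1111111..111..11111
111111..111..111111
11111..111..1111111
1111..111..11111111
111..111..111111111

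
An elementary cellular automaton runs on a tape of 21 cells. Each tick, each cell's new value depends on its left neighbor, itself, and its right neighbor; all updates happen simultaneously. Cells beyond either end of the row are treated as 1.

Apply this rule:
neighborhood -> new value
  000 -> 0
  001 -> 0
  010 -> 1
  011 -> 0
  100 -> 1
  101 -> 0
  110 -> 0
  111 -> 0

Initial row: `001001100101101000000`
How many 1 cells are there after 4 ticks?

6

tick 1: 101100010100001100000
tick 2: 000010010110000010000
tick 3: 100011010001000011000
tick 4: 010000011001100000100
count of 1: 6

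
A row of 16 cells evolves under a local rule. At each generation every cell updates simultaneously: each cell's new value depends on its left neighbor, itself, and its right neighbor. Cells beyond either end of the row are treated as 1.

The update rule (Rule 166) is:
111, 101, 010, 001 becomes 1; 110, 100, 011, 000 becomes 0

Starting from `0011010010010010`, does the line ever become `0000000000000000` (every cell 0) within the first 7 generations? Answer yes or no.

0100110110110111
1101001001001011
1011011011011101
0100100100101010
1101101101111111
1010010010111111
0110110111011111
generation 7 is 0110110111011111, still not uniform 0

no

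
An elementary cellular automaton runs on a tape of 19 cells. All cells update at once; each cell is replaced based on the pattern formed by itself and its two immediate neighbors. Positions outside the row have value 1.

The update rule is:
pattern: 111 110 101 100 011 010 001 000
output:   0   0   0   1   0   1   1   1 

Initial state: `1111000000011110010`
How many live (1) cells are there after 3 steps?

step 1: 0000111111100001110
step 2: 1111000000011110000
step 3: 0000111111100001111
count of 1: 11

11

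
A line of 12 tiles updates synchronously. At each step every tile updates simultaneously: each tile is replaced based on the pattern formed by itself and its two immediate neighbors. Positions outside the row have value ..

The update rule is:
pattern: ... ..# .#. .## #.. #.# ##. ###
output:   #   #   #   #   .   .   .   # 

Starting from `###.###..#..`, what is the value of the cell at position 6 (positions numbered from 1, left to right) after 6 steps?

.

##..##..##.#
#..##..##..#
#.##..##..##
#.#..##..##.
#.#.##..##..
#.#.#..##..#
position 6 holds .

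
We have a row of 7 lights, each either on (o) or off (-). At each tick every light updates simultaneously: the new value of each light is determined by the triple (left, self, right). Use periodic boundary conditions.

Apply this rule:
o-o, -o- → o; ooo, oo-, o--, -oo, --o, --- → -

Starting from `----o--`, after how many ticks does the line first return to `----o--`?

1

----o--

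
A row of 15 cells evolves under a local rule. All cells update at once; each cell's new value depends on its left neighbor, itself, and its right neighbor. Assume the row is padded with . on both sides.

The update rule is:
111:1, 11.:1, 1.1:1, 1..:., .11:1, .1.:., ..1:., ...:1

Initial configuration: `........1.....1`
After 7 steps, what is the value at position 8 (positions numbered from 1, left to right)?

1111111...111..
1111111.1.111.1
11111111.11111.
11111111111111.
11111111111111.  (fixed point — unchanged through step 7)
position 8 holds 1

1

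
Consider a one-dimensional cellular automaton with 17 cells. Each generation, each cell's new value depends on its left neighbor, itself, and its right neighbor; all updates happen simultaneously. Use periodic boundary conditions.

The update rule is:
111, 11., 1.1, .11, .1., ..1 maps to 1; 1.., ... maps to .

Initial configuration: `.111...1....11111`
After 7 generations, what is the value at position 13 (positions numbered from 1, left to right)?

1

generation 1: 1111..11...111111
generation 2: 1111.111..1111111
generation 3: 11111111.11111111
generation 4: 11111111111111111
generation 5: 11111111111111111  (fixed point — unchanged through generation 7)
position 13 holds 1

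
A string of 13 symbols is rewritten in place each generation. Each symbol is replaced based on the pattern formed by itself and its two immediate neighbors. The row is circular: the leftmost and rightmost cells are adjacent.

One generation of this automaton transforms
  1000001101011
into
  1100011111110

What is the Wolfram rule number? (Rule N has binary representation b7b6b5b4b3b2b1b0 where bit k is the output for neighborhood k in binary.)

position 12: 111 → 0  (bit 7 = 0)
position 0: 110 → 1  (bit 6 = 1)
position 8: 101 → 1  (bit 5 = 1)
position 1: 100 → 1  (bit 4 = 1)
position 6: 011 → 1  (bit 3 = 1)
position 9: 010 → 1  (bit 2 = 1)
position 5: 001 → 1  (bit 1 = 1)
position 2: 000 → 0  (bit 0 = 0)
bits b7..b0 = 01111110 = 126

126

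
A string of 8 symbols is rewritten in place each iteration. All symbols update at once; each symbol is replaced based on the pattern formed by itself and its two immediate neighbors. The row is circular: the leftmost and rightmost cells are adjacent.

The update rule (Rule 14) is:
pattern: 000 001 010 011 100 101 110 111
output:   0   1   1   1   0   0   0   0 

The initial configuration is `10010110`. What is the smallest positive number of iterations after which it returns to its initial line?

8

10110100
10100101
00101101
01101001
01001011
01011010
11010010
10010110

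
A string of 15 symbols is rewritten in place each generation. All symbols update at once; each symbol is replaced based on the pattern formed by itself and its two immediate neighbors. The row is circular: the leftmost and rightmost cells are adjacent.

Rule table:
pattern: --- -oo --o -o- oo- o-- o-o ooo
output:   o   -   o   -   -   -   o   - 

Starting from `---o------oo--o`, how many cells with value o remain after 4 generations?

-oo--ooooo---o-
o---o------oo--
--oo--ooooo---o
-o---o------oo-
count of o: 4

4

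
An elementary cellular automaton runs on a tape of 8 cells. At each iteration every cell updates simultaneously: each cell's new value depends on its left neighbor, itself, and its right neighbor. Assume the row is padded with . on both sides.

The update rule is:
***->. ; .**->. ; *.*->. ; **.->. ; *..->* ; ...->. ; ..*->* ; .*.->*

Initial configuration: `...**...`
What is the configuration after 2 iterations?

.******.

iteration 1: ..*..*..
iteration 2: .******.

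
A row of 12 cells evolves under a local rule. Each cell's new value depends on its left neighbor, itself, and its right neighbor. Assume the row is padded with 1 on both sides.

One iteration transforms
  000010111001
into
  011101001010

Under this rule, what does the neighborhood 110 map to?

1

At position 8 the neighborhood is 110; the next row has 1 there.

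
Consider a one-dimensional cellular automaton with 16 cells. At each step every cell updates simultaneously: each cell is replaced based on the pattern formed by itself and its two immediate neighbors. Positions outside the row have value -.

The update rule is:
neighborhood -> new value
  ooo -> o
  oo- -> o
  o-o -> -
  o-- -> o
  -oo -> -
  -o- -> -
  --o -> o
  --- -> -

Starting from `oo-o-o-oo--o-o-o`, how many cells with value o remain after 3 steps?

-o------ooo-----
o-o----o-ooo----
---o--o---ooo---
count of o: 5

5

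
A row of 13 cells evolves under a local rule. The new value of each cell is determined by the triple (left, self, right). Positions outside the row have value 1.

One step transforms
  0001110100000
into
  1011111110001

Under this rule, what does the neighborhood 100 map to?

At position 0 the neighborhood is 100; the next row has 1 there.

1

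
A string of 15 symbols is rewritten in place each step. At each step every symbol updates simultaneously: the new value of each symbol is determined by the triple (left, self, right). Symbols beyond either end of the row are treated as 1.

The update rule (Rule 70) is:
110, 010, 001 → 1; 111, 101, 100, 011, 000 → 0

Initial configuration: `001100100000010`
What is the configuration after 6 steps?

010100100101010

010101100000110
010100100001010
010101100011010
010100100101010
010101101101010
010100100101010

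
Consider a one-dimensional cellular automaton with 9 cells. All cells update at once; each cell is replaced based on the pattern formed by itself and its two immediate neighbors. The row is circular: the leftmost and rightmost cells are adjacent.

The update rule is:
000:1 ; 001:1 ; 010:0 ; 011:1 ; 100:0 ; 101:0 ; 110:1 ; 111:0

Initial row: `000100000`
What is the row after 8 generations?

000110001

111001111
001011000
110011011
010111010
100101000
001000011
010011111
000110001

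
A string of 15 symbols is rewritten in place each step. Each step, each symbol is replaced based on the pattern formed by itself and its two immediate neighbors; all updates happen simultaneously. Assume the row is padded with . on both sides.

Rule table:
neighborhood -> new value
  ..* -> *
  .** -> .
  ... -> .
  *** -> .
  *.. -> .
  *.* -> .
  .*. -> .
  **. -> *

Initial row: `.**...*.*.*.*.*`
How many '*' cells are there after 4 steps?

1

step 1: *.*..*.........
step 2: ....*..........
step 3: ...*...........
step 4: ..*............
count of *: 1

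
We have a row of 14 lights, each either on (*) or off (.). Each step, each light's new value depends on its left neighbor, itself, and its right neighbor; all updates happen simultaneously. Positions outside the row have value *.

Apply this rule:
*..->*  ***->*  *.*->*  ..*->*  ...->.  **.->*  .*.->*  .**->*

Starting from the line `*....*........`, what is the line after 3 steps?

*********..***

**..***......*
********....**
*********..***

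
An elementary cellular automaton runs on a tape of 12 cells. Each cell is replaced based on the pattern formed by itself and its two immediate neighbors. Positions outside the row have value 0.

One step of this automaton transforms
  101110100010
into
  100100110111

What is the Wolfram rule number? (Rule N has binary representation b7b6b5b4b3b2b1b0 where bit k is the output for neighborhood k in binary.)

position 3: 111 → 1  (bit 7 = 1)
position 4: 110 → 0  (bit 6 = 0)
position 1: 101 → 0  (bit 5 = 0)
position 7: 100 → 1  (bit 4 = 1)
position 2: 011 → 0  (bit 3 = 0)
position 0: 010 → 1  (bit 2 = 1)
position 9: 001 → 1  (bit 1 = 1)
position 8: 000 → 0  (bit 0 = 0)
bits b7..b0 = 10010110 = 150

150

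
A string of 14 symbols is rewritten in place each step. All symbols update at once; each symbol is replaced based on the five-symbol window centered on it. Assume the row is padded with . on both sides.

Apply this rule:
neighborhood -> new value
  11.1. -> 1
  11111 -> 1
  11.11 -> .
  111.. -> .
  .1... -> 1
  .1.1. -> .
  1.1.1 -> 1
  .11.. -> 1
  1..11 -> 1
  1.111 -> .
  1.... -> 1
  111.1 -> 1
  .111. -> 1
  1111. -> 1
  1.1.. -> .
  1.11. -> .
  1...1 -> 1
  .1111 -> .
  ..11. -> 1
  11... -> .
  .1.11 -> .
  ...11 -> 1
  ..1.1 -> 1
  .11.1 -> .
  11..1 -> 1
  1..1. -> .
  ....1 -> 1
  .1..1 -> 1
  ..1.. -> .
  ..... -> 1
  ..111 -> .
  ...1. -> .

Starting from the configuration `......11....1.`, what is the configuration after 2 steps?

11111111.11..1
..111111..11..

..111111..11..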